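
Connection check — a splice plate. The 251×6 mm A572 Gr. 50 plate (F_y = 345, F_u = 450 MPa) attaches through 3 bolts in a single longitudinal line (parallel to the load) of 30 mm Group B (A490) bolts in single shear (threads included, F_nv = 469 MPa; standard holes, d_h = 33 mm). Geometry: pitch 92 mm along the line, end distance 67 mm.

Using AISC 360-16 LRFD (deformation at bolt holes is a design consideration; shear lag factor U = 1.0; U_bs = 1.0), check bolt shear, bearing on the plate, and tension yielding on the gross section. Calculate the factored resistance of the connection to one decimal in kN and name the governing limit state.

409.5 kN (bearing governs)

Bolt shear: A_b = π(30)²/4 = 706.86 mm². φR_n = 0.75 × 469 × 706.86 × 3 × 1 = 745.9 kN.
Bearing (6 mm plate, F_u = 450 MPa): end bolts L_c = 67 − 33/2 = 50.5, R_n = min(1.2×50.5×6×450, 2.4×30×6×450) = 163.62 kN/bolt; interior L_c = 92 − 33 = 59, R_n = 191.16 kN/bolt. φR_n = 0.75 × (1×163.62 + 2×191.16) = 409.5 kN.
Tension yield (gross): A_g = 251×6 = 1506 mm². φR_n = 0.90 × 345 × 1506 = 467.6 kN.
Governing: min(745.9, 409.5, 467.6) = 409.5 kN → bearing.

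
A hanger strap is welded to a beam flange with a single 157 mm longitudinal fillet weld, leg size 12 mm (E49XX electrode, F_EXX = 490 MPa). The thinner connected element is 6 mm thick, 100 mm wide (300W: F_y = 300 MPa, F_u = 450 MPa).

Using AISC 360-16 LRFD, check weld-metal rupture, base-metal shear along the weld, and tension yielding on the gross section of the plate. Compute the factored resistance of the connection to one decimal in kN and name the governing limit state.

162.0 kN (gross-section yield governs)

Weld metal: throat = 0.707×12 = 8.484 mm, L = 157 mm. φR_n = 0.75 × 0.6 × 490 × 8.484 × 157 = 293.7 kN.
Base metal shear (6 mm plate): yield φR_n = 1.0×0.6×300×6×157 = 169.6 kN; rupture φR_n = 0.75×0.6×450×6×157 = 190.8 kN; take 169.6 kN (yield).
Tension yield (gross): A_g = 100×6 = 600 mm². φR_n = 0.90 × 300 × 600 = 162.0 kN.
Governing: min(293.7, 169.6, 162.0) = 162.0 kN → gross-section yield.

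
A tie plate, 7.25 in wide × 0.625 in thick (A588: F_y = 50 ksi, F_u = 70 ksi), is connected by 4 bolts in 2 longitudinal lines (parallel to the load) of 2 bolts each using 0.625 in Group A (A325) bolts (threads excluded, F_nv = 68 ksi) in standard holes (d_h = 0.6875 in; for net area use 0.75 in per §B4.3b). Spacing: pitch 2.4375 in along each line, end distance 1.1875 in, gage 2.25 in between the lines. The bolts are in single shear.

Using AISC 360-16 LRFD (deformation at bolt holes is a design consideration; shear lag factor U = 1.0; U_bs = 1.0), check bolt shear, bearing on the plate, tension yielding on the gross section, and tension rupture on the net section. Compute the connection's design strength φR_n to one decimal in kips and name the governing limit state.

Bolt shear: A_b = π(0.625)²/4 = 0.3068 in². φR_n = 0.75 × 68 × 0.3068 × 4 × 1 = 62.6 kips.
Bearing (0.625 in plate, F_u = 70 ksi): end bolts L_c = 1.1875 − 0.6875/2 = 0.84375, R_n = min(1.2×0.84375×0.625×70, 2.4×0.625×0.625×70) = 44.297 kips/bolt; interior L_c = 2.4375 − 0.6875 = 1.75, R_n = 65.625 kips/bolt. φR_n = 0.75 × (2×44.297 + 2×65.625) = 164.9 kips.
Tension yield (gross): A_g = 7.25×0.625 = 4.5313 in². φR_n = 0.90 × 50 × 4.5313 = 203.9 kips.
Tension rupture (net): A_n = (7.25 − 2×0.75)×0.625 = 3.5938 in² (U = 1.0, A_e = A_n). φR_n = 0.75 × 70 × 3.5938 = 188.7 kips.
Governing: min(62.6, 164.9, 203.9, 188.7) = 62.6 kips → bolt shear.

62.6 kips (bolt shear governs)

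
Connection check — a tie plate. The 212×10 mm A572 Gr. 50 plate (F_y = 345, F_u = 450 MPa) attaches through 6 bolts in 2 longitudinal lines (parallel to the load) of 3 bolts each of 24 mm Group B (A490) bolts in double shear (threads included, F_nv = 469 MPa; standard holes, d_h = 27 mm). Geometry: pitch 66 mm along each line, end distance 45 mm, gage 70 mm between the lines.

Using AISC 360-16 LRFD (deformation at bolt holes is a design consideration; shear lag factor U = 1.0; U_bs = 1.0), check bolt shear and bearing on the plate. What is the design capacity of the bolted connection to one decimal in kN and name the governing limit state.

Bolt shear: A_b = π(24)²/4 = 452.39 mm². φR_n = 0.75 × 469 × 452.39 × 6 × 2 = 1909.5 kN.
Bearing (10 mm plate, F_u = 450 MPa): end bolts L_c = 45 − 27/2 = 31.5, R_n = min(1.2×31.5×10×450, 2.4×24×10×450) = 170.1 kN/bolt; interior L_c = 66 − 27 = 39, R_n = 210.6 kN/bolt. φR_n = 0.75 × (2×170.1 + 4×210.6) = 887.0 kN.
Governing: min(1909.5, 887.0) = 887.0 kN → bearing.

887.0 kN (bearing governs)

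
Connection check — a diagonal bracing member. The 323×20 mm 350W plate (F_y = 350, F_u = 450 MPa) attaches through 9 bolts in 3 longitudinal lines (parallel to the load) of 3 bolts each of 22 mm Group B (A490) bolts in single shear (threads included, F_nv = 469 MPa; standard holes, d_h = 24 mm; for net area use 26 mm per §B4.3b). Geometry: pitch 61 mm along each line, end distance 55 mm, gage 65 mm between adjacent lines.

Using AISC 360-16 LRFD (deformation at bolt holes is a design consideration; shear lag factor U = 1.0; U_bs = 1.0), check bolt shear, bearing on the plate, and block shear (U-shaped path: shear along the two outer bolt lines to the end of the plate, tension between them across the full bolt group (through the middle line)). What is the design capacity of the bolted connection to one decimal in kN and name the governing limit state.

1203.4 kN (bolt shear governs)

Bolt shear: A_b = π(22)²/4 = 380.13 mm². φR_n = 0.75 × 469 × 380.13 × 9 × 1 = 1203.4 kN.
Bearing (20 mm plate, F_u = 450 MPa): end bolts L_c = 55 − 24/2 = 43, R_n = min(1.2×43×20×450, 2.4×22×20×450) = 464.4 kN/bolt; interior L_c = 61 − 24 = 37, R_n = 399.6 kN/bolt. φR_n = 0.75 × (3×464.4 + 6×399.6) = 2843.1 kN.
Block shear: shear path 2×[55+2×61] = 2×177 mm, A_gv = 7080, A_nv = 2×(177 − 2.5×26)×20 = 4480 mm²; tension across gage: (130 − 2×26)×20 = 1560 mm². R_n = min(0.6×450×4480, 0.6×350×7080) + 1.0×450×1560 = min(1209.6, 1486.8) + 702 = 1911.6 kN. φR_n = 0.75 × 1911.6 = 1433.7 kN.
Governing: min(1203.4, 2843.1, 1433.7) = 1203.4 kN → bolt shear.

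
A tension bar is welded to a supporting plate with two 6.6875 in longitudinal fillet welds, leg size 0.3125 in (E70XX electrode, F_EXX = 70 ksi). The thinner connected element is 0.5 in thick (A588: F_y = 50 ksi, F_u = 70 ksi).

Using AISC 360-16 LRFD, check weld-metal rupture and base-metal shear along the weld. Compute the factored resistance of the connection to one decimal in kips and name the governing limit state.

93.1 kips (weld metal governs)

Weld metal: throat = 0.707×0.3125 = 0.22094 in, L = 2×6.6875 = 13.375 in. φR_n = 0.75 × 0.6 × 70 × 0.22094 × 13.375 = 93.1 kips.
Base metal shear (0.5 in plate): yield φR_n = 1.0×0.6×50×0.5×13.375 = 200.6 kips; rupture φR_n = 0.75×0.6×70×0.5×13.375 = 210.7 kips; take 200.6 kips (yield).
Governing: min(93.1, 200.6) = 93.1 kips → weld metal.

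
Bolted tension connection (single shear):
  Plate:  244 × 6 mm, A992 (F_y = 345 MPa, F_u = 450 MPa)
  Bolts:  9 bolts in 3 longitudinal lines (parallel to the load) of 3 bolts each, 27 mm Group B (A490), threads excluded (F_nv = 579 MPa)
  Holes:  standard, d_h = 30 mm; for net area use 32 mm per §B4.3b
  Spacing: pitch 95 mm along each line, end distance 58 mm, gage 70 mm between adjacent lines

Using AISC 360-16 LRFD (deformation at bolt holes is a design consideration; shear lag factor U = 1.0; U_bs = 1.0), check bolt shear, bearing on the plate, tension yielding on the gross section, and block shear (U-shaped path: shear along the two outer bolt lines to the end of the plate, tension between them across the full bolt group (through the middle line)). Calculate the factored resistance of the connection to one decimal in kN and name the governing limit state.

Bolt shear: A_b = π(27)²/4 = 572.56 mm². φR_n = 0.75 × 579 × 572.56 × 9 × 1 = 2237.7 kN.
Bearing (6 mm plate, F_u = 450 MPa): end bolts L_c = 58 − 30/2 = 43, R_n = min(1.2×43×6×450, 2.4×27×6×450) = 139.32 kN/bolt; interior L_c = 95 − 30 = 65, R_n = 174.96 kN/bolt. φR_n = 0.75 × (3×139.32 + 6×174.96) = 1100.8 kN.
Tension yield (gross): A_g = 244×6 = 1464 mm². φR_n = 0.90 × 345 × 1464 = 454.6 kN.
Block shear: shear path 2×[58+2×95] = 2×248 mm, A_gv = 2976, A_nv = 2×(248 − 2.5×32)×6 = 2016 mm²; tension across gage: (140 − 2×32)×6 = 456 mm². R_n = min(0.6×450×2016, 0.6×345×2976) + 1.0×450×456 = min(544.32, 616.03) + 205.2 = 749.52 kN. φR_n = 0.75 × 749.52 = 562.1 kN.
Governing: min(2237.7, 1100.8, 454.6, 562.1) = 454.6 kN → gross-section yield.

454.6 kN (gross-section yield governs)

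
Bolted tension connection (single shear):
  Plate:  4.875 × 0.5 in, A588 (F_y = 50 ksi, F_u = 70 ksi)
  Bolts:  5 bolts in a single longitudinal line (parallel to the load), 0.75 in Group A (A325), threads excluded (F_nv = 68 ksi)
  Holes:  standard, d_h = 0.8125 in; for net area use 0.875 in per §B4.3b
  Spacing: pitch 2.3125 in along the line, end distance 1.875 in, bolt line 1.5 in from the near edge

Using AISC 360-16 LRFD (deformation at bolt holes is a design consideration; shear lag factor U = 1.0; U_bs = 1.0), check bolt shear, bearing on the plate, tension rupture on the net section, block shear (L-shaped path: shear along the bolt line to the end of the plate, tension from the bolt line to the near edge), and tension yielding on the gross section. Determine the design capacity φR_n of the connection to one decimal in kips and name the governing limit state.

105.0 kips (net-section rupture governs)

Bolt shear: A_b = π(0.75)²/4 = 0.44179 in². φR_n = 0.75 × 68 × 0.44179 × 5 × 1 = 112.7 kips.
Bearing (0.5 in plate, F_u = 70 ksi): end bolts L_c = 1.875 − 0.8125/2 = 1.46875, R_n = min(1.2×1.46875×0.5×70, 2.4×0.75×0.5×70) = 61.688 kips/bolt; interior L_c = 2.3125 − 0.8125 = 1.5, R_n = 63 kips/bolt. φR_n = 0.75 × (1×61.688 + 4×63) = 235.3 kips.
Tension rupture (net): A_n = (4.875 − 1×0.875)×0.5 = 2 in² (U = 1.0, A_e = A_n). φR_n = 0.75 × 70 × 2 = 105.0 kips.
Block shear: shear path 1×[1.875+4×2.3125] = 1×11.125 in, A_gv = 5.5625, A_nv = 1×(11.125 − 4.5×0.875)×0.5 = 3.5938 in²; tension to near edge: (1.5 − 0.5×0.875)×0.5 = 0.53125 in². R_n = min(0.6×70×3.5938, 0.6×50×5.5625) + 1.0×70×0.53125 = min(150.94, 166.88) + 37.188 = 188.13 kips. φR_n = 0.75 × 188.13 = 141.1 kips.
Tension yield (gross): A_g = 4.875×0.5 = 2.4375 in². φR_n = 0.90 × 50 × 2.4375 = 109.7 kips.
Governing: min(112.7, 235.3, 105.0, 141.1, 109.7) = 105.0 kips → net-section rupture.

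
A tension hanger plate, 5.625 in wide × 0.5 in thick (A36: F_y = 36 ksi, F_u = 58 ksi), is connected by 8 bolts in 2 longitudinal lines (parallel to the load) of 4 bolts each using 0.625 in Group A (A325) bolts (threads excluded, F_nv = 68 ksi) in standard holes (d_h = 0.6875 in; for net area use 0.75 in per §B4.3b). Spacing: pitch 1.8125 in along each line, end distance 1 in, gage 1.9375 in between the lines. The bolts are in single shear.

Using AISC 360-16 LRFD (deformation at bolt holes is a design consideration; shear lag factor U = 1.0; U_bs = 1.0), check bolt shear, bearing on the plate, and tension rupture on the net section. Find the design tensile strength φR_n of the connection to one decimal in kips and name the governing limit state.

Bolt shear: A_b = π(0.625)²/4 = 0.3068 in². φR_n = 0.75 × 68 × 0.3068 × 8 × 1 = 125.2 kips.
Bearing (0.5 in plate, F_u = 58 ksi): end bolts L_c = 1 − 0.6875/2 = 0.65625, R_n = min(1.2×0.65625×0.5×58, 2.4×0.625×0.5×58) = 22.838 kips/bolt; interior L_c = 1.8125 − 0.6875 = 1.125, R_n = 39.15 kips/bolt. φR_n = 0.75 × (2×22.838 + 6×39.15) = 210.4 kips.
Tension rupture (net): A_n = (5.625 − 2×0.75)×0.5 = 2.0625 in² (U = 1.0, A_e = A_n). φR_n = 0.75 × 58 × 2.0625 = 89.7 kips.
Governing: min(125.2, 210.4, 89.7) = 89.7 kips → net-section rupture.

89.7 kips (net-section rupture governs)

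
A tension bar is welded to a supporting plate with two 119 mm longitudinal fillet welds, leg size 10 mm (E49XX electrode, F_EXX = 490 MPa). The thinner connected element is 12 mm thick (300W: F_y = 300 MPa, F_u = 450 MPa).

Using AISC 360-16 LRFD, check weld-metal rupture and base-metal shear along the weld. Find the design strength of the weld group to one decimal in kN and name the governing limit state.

Weld metal: throat = 0.707×10 = 7.07 mm, L = 2×119 = 238 mm. φR_n = 0.75 × 0.6 × 490 × 7.07 × 238 = 371.0 kN.
Base metal shear (12 mm plate): yield φR_n = 1.0×0.6×300×12×238 = 514.1 kN; rupture φR_n = 0.75×0.6×450×12×238 = 578.3 kN; take 514.1 kN (yield).
Governing: min(371.0, 514.1) = 371.0 kN → weld metal.

371.0 kN (weld metal governs)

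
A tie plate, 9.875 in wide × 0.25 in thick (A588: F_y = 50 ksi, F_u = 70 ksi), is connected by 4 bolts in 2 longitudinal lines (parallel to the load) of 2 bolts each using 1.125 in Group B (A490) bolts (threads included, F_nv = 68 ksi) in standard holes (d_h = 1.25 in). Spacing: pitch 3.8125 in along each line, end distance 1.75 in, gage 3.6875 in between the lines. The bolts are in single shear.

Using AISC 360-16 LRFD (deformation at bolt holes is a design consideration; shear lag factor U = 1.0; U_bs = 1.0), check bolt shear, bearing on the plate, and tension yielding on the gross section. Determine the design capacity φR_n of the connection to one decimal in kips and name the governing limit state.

Bolt shear: A_b = π(1.125)²/4 = 0.99402 in². φR_n = 0.75 × 68 × 0.99402 × 4 × 1 = 202.8 kips.
Bearing (0.25 in plate, F_u = 70 ksi): end bolts L_c = 1.75 − 1.25/2 = 1.125, R_n = min(1.2×1.125×0.25×70, 2.4×1.125×0.25×70) = 23.625 kips/bolt; interior L_c = 3.8125 − 1.25 = 2.5625, R_n = 47.25 kips/bolt. φR_n = 0.75 × (2×23.625 + 2×47.25) = 106.3 kips.
Tension yield (gross): A_g = 9.875×0.25 = 2.4688 in². φR_n = 0.90 × 50 × 2.4688 = 111.1 kips.
Governing: min(202.8, 106.3, 111.1) = 106.3 kips → bearing.

106.3 kips (bearing governs)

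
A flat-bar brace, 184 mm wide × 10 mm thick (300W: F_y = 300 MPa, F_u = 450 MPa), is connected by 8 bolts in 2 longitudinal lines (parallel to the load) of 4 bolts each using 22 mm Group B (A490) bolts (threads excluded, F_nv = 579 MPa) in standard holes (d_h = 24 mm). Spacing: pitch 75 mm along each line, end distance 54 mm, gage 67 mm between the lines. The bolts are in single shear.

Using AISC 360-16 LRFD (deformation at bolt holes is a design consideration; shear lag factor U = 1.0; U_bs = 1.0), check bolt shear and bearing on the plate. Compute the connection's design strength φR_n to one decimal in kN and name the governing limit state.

Bolt shear: A_b = π(22)²/4 = 380.13 mm². φR_n = 0.75 × 579 × 380.13 × 8 × 1 = 1320.6 kN.
Bearing (10 mm plate, F_u = 450 MPa): end bolts L_c = 54 − 24/2 = 42, R_n = min(1.2×42×10×450, 2.4×22×10×450) = 226.8 kN/bolt; interior L_c = 75 − 24 = 51, R_n = 237.6 kN/bolt. φR_n = 0.75 × (2×226.8 + 6×237.6) = 1409.4 kN.
Governing: min(1320.6, 1409.4) = 1320.6 kN → bolt shear.

1320.6 kN (bolt shear governs)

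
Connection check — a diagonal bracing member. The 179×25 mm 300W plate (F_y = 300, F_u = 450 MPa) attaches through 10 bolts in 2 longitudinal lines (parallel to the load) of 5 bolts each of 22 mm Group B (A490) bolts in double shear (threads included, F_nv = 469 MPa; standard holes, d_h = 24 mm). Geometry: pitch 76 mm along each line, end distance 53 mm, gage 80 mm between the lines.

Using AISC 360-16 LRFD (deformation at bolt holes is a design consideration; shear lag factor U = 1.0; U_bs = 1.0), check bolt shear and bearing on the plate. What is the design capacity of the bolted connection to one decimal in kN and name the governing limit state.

Bolt shear: A_b = π(22)²/4 = 380.13 mm². φR_n = 0.75 × 469 × 380.13 × 10 × 2 = 2674.2 kN.
Bearing (25 mm plate, F_u = 450 MPa): end bolts L_c = 53 − 24/2 = 41, R_n = min(1.2×41×25×450, 2.4×22×25×450) = 553.5 kN/bolt; interior L_c = 76 − 24 = 52, R_n = 594 kN/bolt. φR_n = 0.75 × (2×553.5 + 8×594) = 4394.3 kN.
Governing: min(2674.2, 4394.3) = 2674.2 kN → bolt shear.

2674.2 kN (bolt shear governs)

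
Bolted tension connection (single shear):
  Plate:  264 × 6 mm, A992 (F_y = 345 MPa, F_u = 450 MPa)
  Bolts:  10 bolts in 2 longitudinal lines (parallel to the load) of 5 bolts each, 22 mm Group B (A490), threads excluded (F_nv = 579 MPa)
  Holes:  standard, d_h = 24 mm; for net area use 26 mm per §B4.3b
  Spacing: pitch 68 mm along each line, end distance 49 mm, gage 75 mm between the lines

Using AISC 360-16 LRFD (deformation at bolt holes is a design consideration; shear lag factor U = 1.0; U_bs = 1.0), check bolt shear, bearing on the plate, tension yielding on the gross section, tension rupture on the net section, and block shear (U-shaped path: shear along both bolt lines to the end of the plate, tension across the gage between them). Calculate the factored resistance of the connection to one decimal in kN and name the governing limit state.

Bolt shear: A_b = π(22)²/4 = 380.13 mm². φR_n = 0.75 × 579 × 380.13 × 10 × 1 = 1650.7 kN.
Bearing (6 mm plate, F_u = 450 MPa): end bolts L_c = 49 − 24/2 = 37, R_n = min(1.2×37×6×450, 2.4×22×6×450) = 119.88 kN/bolt; interior L_c = 68 − 24 = 44, R_n = 142.56 kN/bolt. φR_n = 0.75 × (2×119.88 + 8×142.56) = 1035.2 kN.
Tension yield (gross): A_g = 264×6 = 1584 mm². φR_n = 0.90 × 345 × 1584 = 491.8 kN.
Tension rupture (net): A_n = (264 − 2×26)×6 = 1272 mm² (U = 1.0, A_e = A_n). φR_n = 0.75 × 450 × 1272 = 429.3 kN.
Block shear: shear path 2×[49+4×68] = 2×321 mm, A_gv = 3852, A_nv = 2×(321 − 4.5×26)×6 = 2448 mm²; tension across gage: (75 − 1×26)×6 = 294 mm². R_n = min(0.6×450×2448, 0.6×345×3852) + 1.0×450×294 = min(660.96, 797.36) + 132.3 = 793.26 kN. φR_n = 0.75 × 793.26 = 594.9 kN.
Governing: min(1650.7, 1035.2, 491.8, 429.3, 594.9) = 429.3 kN → net-section rupture.

429.3 kN (net-section rupture governs)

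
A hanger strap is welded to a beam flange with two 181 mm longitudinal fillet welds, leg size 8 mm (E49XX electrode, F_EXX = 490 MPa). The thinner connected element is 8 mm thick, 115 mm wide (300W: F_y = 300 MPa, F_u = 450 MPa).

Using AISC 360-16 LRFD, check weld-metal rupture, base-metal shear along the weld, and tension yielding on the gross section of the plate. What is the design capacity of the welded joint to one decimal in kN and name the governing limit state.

248.4 kN (gross-section yield governs)

Weld metal: throat = 0.707×8 = 5.656 mm, L = 2×181 = 362 mm. φR_n = 0.75 × 0.6 × 490 × 5.656 × 362 = 451.5 kN.
Base metal shear (8 mm plate): yield φR_n = 1.0×0.6×300×8×362 = 521.3 kN; rupture φR_n = 0.75×0.6×450×8×362 = 586.4 kN; take 521.3 kN (yield).
Tension yield (gross): A_g = 115×8 = 920 mm². φR_n = 0.90 × 300 × 920 = 248.4 kN.
Governing: min(451.5, 521.3, 248.4) = 248.4 kN → gross-section yield.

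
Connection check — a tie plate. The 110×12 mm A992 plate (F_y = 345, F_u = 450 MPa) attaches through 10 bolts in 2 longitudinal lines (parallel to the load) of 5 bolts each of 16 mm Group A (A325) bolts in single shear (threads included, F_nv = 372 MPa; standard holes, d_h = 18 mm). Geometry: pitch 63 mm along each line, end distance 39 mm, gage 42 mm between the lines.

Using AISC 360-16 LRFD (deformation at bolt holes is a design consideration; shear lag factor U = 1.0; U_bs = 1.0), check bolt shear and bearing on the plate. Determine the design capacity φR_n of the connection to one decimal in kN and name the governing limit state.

561.0 kN (bolt shear governs)

Bolt shear: A_b = π(16)²/4 = 201.06 mm². φR_n = 0.75 × 372 × 201.06 × 10 × 1 = 561.0 kN.
Bearing (12 mm plate, F_u = 450 MPa): end bolts L_c = 39 − 18/2 = 30, R_n = min(1.2×30×12×450, 2.4×16×12×450) = 194.4 kN/bolt; interior L_c = 63 − 18 = 45, R_n = 207.36 kN/bolt. φR_n = 0.75 × (2×194.4 + 8×207.36) = 1535.8 kN.
Governing: min(561.0, 1535.8) = 561.0 kN → bolt shear.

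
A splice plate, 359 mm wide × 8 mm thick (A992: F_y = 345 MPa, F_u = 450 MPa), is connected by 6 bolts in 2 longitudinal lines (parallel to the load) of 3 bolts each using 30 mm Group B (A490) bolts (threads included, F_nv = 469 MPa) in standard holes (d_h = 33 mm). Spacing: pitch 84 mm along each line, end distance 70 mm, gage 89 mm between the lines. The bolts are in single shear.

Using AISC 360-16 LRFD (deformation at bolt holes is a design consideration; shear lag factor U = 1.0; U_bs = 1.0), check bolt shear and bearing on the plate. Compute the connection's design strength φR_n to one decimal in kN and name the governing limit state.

Bolt shear: A_b = π(30)²/4 = 706.86 mm². φR_n = 0.75 × 469 × 706.86 × 6 × 1 = 1491.8 kN.
Bearing (8 mm plate, F_u = 450 MPa): end bolts L_c = 70 − 33/2 = 53.5, R_n = min(1.2×53.5×8×450, 2.4×30×8×450) = 231.12 kN/bolt; interior L_c = 84 − 33 = 51, R_n = 220.32 kN/bolt. φR_n = 0.75 × (2×231.12 + 4×220.32) = 1007.6 kN.
Governing: min(1491.8, 1007.6) = 1007.6 kN → bearing.

1007.6 kN (bearing governs)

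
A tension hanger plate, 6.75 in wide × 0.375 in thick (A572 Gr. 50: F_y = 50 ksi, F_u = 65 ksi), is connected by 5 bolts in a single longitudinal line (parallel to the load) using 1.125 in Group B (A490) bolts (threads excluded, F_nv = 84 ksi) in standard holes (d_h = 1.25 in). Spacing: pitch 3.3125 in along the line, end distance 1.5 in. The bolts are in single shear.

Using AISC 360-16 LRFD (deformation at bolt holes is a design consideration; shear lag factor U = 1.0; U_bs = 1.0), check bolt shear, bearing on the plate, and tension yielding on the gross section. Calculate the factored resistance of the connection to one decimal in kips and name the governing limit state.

Bolt shear: A_b = π(1.125)²/4 = 0.99402 in². φR_n = 0.75 × 84 × 0.99402 × 5 × 1 = 313.1 kips.
Bearing (0.375 in plate, F_u = 65 ksi): end bolts L_c = 1.5 − 1.25/2 = 0.875, R_n = min(1.2×0.875×0.375×65, 2.4×1.125×0.375×65) = 25.594 kips/bolt; interior L_c = 3.3125 − 1.25 = 2.0625, R_n = 60.328 kips/bolt. φR_n = 0.75 × (1×25.594 + 4×60.328) = 200.2 kips.
Tension yield (gross): A_g = 6.75×0.375 = 2.5313 in². φR_n = 0.90 × 50 × 2.5313 = 113.9 kips.
Governing: min(313.1, 200.2, 113.9) = 113.9 kips → gross-section yield.

113.9 kips (gross-section yield governs)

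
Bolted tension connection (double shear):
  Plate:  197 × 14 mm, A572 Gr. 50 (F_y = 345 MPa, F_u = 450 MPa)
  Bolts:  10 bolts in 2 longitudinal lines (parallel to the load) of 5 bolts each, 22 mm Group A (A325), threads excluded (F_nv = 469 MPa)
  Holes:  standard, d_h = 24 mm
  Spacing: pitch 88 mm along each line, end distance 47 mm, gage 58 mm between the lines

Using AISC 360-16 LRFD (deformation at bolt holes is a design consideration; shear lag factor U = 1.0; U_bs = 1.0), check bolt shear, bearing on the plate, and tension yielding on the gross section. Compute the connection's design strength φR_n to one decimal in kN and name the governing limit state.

Bolt shear: A_b = π(22)²/4 = 380.13 mm². φR_n = 0.75 × 469 × 380.13 × 10 × 2 = 2674.2 kN.
Bearing (14 mm plate, F_u = 450 MPa): end bolts L_c = 47 − 24/2 = 35, R_n = min(1.2×35×14×450, 2.4×22×14×450) = 264.6 kN/bolt; interior L_c = 88 − 24 = 64, R_n = 332.64 kN/bolt. φR_n = 0.75 × (2×264.6 + 8×332.64) = 2392.7 kN.
Tension yield (gross): A_g = 197×14 = 2758 mm². φR_n = 0.90 × 345 × 2758 = 856.4 kN.
Governing: min(2674.2, 2392.7, 856.4) = 856.4 kN → gross-section yield.

856.4 kN (gross-section yield governs)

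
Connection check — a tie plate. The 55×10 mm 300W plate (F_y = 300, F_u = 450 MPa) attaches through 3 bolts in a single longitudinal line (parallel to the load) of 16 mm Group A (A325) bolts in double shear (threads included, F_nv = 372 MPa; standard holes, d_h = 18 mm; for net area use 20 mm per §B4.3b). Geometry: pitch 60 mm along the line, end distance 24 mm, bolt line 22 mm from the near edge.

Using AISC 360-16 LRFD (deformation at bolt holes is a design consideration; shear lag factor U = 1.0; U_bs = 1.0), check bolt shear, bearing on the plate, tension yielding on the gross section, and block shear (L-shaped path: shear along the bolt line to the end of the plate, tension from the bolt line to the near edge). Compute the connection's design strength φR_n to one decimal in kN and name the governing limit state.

Bolt shear: A_b = π(16)²/4 = 201.06 mm². φR_n = 0.75 × 372 × 201.06 × 3 × 2 = 336.6 kN.
Bearing (10 mm plate, F_u = 450 MPa): end bolts L_c = 24 − 18/2 = 15, R_n = min(1.2×15×10×450, 2.4×16×10×450) = 81 kN/bolt; interior L_c = 60 − 18 = 42, R_n = 172.8 kN/bolt. φR_n = 0.75 × (1×81 + 2×172.8) = 320.0 kN.
Tension yield (gross): A_g = 55×10 = 550 mm². φR_n = 0.90 × 300 × 550 = 148.5 kN.
Block shear: shear path 1×[24+2×60] = 1×144 mm, A_gv = 1440, A_nv = 1×(144 − 2.5×20)×10 = 940 mm²; tension to near edge: (22 − 0.5×20)×10 = 120 mm². R_n = min(0.6×450×940, 0.6×300×1440) + 1.0×450×120 = min(253.8, 259.2) + 54 = 307.8 kN. φR_n = 0.75 × 307.8 = 230.9 kN.
Governing: min(336.6, 320.0, 148.5, 230.9) = 148.5 kN → gross-section yield.

148.5 kN (gross-section yield governs)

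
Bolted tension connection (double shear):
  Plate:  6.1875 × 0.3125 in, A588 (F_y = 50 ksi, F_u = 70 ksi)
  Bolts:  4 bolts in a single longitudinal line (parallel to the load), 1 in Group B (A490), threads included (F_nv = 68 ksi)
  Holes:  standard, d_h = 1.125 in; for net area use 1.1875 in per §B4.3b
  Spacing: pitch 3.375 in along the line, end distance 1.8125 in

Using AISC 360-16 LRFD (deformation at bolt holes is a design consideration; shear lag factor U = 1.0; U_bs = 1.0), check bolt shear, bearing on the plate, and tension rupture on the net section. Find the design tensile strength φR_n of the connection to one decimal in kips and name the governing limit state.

82.0 kips (net-section rupture governs)

Bolt shear: A_b = π(1)²/4 = 0.7854 in². φR_n = 0.75 × 68 × 0.7854 × 4 × 2 = 320.4 kips.
Bearing (0.3125 in plate, F_u = 70 ksi): end bolts L_c = 1.8125 − 1.125/2 = 1.25, R_n = min(1.2×1.25×0.3125×70, 2.4×1×0.3125×70) = 32.813 kips/bolt; interior L_c = 3.375 − 1.125 = 2.25, R_n = 52.5 kips/bolt. φR_n = 0.75 × (1×32.813 + 3×52.5) = 142.7 kips.
Tension rupture (net): A_n = (6.1875 − 1×1.1875)×0.3125 = 1.5625 in² (U = 1.0, A_e = A_n). φR_n = 0.75 × 70 × 1.5625 = 82.0 kips.
Governing: min(320.4, 142.7, 82.0) = 82.0 kips → net-section rupture.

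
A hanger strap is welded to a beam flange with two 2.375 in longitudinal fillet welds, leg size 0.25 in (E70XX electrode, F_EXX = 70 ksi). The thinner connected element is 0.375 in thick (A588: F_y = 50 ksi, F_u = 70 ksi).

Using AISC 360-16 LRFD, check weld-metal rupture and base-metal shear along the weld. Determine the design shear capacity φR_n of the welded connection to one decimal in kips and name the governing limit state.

26.4 kips (weld metal governs)

Weld metal: throat = 0.707×0.25 = 0.17675 in, L = 2×2.375 = 4.75 in. φR_n = 0.75 × 0.6 × 70 × 0.17675 × 4.75 = 26.4 kips.
Base metal shear (0.375 in plate): yield φR_n = 1.0×0.6×50×0.375×4.75 = 53.4 kips; rupture φR_n = 0.75×0.6×70×0.375×4.75 = 56.1 kips; take 53.4 kips (yield).
Governing: min(26.4, 53.4) = 26.4 kips → weld metal.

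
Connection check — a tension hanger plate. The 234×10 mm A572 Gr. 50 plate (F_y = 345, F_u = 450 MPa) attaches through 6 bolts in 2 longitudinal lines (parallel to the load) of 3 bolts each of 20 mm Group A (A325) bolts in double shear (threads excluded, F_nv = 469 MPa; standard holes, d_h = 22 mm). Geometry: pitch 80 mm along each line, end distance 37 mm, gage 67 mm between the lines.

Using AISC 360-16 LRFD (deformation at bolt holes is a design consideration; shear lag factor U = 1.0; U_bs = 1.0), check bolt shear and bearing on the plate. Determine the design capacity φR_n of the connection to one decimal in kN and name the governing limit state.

Bolt shear: A_b = π(20)²/4 = 314.16 mm². φR_n = 0.75 × 469 × 314.16 × 6 × 2 = 1326.1 kN.
Bearing (10 mm plate, F_u = 450 MPa): end bolts L_c = 37 − 22/2 = 26, R_n = min(1.2×26×10×450, 2.4×20×10×450) = 140.4 kN/bolt; interior L_c = 80 − 22 = 58, R_n = 216 kN/bolt. φR_n = 0.75 × (2×140.4 + 4×216) = 858.6 kN.
Governing: min(1326.1, 858.6) = 858.6 kN → bearing.

858.6 kN (bearing governs)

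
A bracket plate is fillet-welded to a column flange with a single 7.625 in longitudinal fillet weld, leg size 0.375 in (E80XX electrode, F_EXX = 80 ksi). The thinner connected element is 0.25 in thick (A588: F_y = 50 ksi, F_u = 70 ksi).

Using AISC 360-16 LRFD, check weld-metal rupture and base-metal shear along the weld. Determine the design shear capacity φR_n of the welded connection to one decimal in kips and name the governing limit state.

Weld metal: throat = 0.707×0.375 = 0.26513 in, L = 7.625 in. φR_n = 0.75 × 0.6 × 80 × 0.26513 × 7.625 = 72.8 kips.
Base metal shear (0.25 in plate): yield φR_n = 1.0×0.6×50×0.25×7.625 = 57.2 kips; rupture φR_n = 0.75×0.6×70×0.25×7.625 = 60.0 kips; take 57.2 kips (yield).
Governing: min(72.8, 57.2) = 57.2 kips → base-metal shear.

57.2 kips (base-metal shear governs)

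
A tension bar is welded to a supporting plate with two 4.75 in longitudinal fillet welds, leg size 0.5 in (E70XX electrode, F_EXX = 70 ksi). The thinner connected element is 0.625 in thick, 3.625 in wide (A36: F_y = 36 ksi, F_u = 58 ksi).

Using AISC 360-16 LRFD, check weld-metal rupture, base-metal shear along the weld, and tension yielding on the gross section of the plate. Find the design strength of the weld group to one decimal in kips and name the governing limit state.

73.4 kips (gross-section yield governs)

Weld metal: throat = 0.707×0.5 = 0.3535 in, L = 2×4.75 = 9.5 in. φR_n = 0.75 × 0.6 × 70 × 0.3535 × 9.5 = 105.8 kips.
Base metal shear (0.625 in plate): yield φR_n = 1.0×0.6×36×0.625×9.5 = 128.3 kips; rupture φR_n = 0.75×0.6×58×0.625×9.5 = 155.0 kips; take 128.3 kips (yield).
Tension yield (gross): A_g = 3.625×0.625 = 2.2656 in². φR_n = 0.90 × 36 × 2.2656 = 73.4 kips.
Governing: min(105.8, 128.3, 73.4) = 73.4 kips → gross-section yield.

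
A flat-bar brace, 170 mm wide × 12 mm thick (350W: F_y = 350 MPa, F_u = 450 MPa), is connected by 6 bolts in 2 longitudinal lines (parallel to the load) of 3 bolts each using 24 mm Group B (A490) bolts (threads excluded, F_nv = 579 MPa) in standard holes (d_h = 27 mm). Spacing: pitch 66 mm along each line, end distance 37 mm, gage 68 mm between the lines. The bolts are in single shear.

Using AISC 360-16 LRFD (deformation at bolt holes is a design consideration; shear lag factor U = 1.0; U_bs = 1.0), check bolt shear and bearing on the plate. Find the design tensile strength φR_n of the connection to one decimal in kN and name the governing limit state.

Bolt shear: A_b = π(24)²/4 = 452.39 mm². φR_n = 0.75 × 579 × 452.39 × 6 × 1 = 1178.7 kN.
Bearing (12 mm plate, F_u = 450 MPa): end bolts L_c = 37 − 27/2 = 23.5, R_n = min(1.2×23.5×12×450, 2.4×24×12×450) = 152.28 kN/bolt; interior L_c = 66 − 27 = 39, R_n = 252.72 kN/bolt. φR_n = 0.75 × (2×152.28 + 4×252.72) = 986.6 kN.
Governing: min(1178.7, 986.6) = 986.6 kN → bearing.

986.6 kN (bearing governs)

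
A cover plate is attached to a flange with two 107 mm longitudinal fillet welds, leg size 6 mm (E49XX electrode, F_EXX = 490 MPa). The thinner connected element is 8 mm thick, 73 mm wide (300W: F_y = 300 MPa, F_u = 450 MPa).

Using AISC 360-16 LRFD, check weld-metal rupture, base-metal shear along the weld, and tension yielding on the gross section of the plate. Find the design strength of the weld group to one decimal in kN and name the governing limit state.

157.7 kN (gross-section yield governs)

Weld metal: throat = 0.707×6 = 4.242 mm, L = 2×107 = 214 mm. φR_n = 0.75 × 0.6 × 490 × 4.242 × 214 = 200.2 kN.
Base metal shear (8 mm plate): yield φR_n = 1.0×0.6×300×8×214 = 308.2 kN; rupture φR_n = 0.75×0.6×450×8×214 = 346.7 kN; take 308.2 kN (yield).
Tension yield (gross): A_g = 73×8 = 584 mm². φR_n = 0.90 × 300 × 584 = 157.7 kN.
Governing: min(200.2, 308.2, 157.7) = 157.7 kN → gross-section yield.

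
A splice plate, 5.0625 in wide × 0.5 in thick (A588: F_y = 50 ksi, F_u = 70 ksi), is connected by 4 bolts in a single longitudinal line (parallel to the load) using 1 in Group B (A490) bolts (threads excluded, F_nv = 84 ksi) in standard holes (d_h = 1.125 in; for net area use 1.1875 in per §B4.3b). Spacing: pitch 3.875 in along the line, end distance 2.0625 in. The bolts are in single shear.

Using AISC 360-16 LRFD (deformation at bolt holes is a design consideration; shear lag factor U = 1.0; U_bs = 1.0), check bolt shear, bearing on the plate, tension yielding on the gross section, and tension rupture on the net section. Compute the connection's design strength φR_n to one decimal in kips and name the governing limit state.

101.7 kips (net-section rupture governs)

Bolt shear: A_b = π(1)²/4 = 0.7854 in². φR_n = 0.75 × 84 × 0.7854 × 4 × 1 = 197.9 kips.
Bearing (0.5 in plate, F_u = 70 ksi): end bolts L_c = 2.0625 − 1.125/2 = 1.5, R_n = min(1.2×1.5×0.5×70, 2.4×1×0.5×70) = 63 kips/bolt; interior L_c = 3.875 − 1.125 = 2.75, R_n = 84 kips/bolt. φR_n = 0.75 × (1×63 + 3×84) = 236.3 kips.
Tension yield (gross): A_g = 5.0625×0.5 = 2.5313 in². φR_n = 0.90 × 50 × 2.5313 = 113.9 kips.
Tension rupture (net): A_n = (5.0625 − 1×1.1875)×0.5 = 1.9375 in² (U = 1.0, A_e = A_n). φR_n = 0.75 × 70 × 1.9375 = 101.7 kips.
Governing: min(197.9, 236.3, 113.9, 101.7) = 101.7 kips → net-section rupture.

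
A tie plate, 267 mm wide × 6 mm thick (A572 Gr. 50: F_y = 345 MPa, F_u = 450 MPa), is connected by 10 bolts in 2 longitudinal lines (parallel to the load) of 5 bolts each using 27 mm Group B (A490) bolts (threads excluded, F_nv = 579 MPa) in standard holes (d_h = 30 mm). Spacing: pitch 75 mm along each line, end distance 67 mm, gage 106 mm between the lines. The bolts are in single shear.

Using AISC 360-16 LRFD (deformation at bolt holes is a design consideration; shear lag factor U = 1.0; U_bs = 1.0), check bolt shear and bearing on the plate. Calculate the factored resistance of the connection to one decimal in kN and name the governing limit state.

1127.5 kN (bearing governs)

Bolt shear: A_b = π(27)²/4 = 572.56 mm². φR_n = 0.75 × 579 × 572.56 × 10 × 1 = 2486.3 kN.
Bearing (6 mm plate, F_u = 450 MPa): end bolts L_c = 67 − 30/2 = 52, R_n = min(1.2×52×6×450, 2.4×27×6×450) = 168.48 kN/bolt; interior L_c = 75 − 30 = 45, R_n = 145.8 kN/bolt. φR_n = 0.75 × (2×168.48 + 8×145.8) = 1127.5 kN.
Governing: min(2486.3, 1127.5) = 1127.5 kN → bearing.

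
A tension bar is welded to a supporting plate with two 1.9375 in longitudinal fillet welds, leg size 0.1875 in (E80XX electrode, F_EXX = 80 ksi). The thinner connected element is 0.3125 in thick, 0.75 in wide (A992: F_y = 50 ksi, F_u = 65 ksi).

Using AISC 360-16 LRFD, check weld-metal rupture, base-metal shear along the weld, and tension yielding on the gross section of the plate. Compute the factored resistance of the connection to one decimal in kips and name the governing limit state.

10.5 kips (gross-section yield governs)

Weld metal: throat = 0.707×0.1875 = 0.13256 in, L = 2×1.9375 = 3.875 in. φR_n = 0.75 × 0.6 × 80 × 0.13256 × 3.875 = 18.5 kips.
Base metal shear (0.3125 in plate): yield φR_n = 1.0×0.6×50×0.3125×3.875 = 36.3 kips; rupture φR_n = 0.75×0.6×65×0.3125×3.875 = 35.4 kips; take 35.4 kips (rupture).
Tension yield (gross): A_g = 0.75×0.3125 = 0.23438 in². φR_n = 0.90 × 50 × 0.23438 = 10.5 kips.
Governing: min(18.5, 35.4, 10.5) = 10.5 kips → gross-section yield.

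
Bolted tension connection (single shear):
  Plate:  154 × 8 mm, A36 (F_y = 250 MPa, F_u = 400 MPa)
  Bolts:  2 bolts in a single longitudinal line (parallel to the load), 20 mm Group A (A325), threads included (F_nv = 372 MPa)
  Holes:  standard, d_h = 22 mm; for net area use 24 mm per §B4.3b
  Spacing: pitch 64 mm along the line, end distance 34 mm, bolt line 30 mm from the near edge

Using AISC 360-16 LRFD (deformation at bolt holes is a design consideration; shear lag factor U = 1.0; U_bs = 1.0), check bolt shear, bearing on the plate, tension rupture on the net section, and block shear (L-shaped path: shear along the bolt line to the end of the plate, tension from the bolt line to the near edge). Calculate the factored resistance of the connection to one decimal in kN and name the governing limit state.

Bolt shear: A_b = π(20)²/4 = 314.16 mm². φR_n = 0.75 × 372 × 314.16 × 2 × 1 = 175.3 kN.
Bearing (8 mm plate, F_u = 400 MPa): end bolts L_c = 34 − 22/2 = 23, R_n = min(1.2×23×8×400, 2.4×20×8×400) = 88.32 kN/bolt; interior L_c = 64 − 22 = 42, R_n = 153.6 kN/bolt. φR_n = 0.75 × (1×88.32 + 1×153.6) = 181.4 kN.
Tension rupture (net): A_n = (154 − 1×24)×8 = 1040 mm² (U = 1.0, A_e = A_n). φR_n = 0.75 × 400 × 1040 = 312.0 kN.
Block shear: shear path 1×[34+1×64] = 1×98 mm, A_gv = 784, A_nv = 1×(98 − 1.5×24)×8 = 496 mm²; tension to near edge: (30 − 0.5×24)×8 = 144 mm². R_n = min(0.6×400×496, 0.6×250×784) + 1.0×400×144 = min(119.04, 117.6) + 57.6 = 175.2 kN. φR_n = 0.75 × 175.2 = 131.4 kN.
Governing: min(175.3, 181.4, 312.0, 131.4) = 131.4 kN → block shear.

131.4 kN (block shear governs)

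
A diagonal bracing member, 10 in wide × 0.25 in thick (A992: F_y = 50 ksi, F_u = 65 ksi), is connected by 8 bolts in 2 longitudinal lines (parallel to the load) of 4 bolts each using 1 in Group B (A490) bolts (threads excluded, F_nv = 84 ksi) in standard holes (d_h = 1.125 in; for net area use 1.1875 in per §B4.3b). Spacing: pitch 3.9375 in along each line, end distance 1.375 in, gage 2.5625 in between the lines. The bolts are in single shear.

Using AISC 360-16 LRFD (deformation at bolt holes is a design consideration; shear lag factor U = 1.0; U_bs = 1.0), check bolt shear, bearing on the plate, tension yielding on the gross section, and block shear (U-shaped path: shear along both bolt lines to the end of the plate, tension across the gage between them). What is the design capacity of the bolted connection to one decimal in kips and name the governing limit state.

112.5 kips (gross-section yield governs)

Bolt shear: A_b = π(1)²/4 = 0.7854 in². φR_n = 0.75 × 84 × 0.7854 × 8 × 1 = 395.8 kips.
Bearing (0.25 in plate, F_u = 65 ksi): end bolts L_c = 1.375 − 1.125/2 = 0.8125, R_n = min(1.2×0.8125×0.25×65, 2.4×1×0.25×65) = 15.844 kips/bolt; interior L_c = 3.9375 − 1.125 = 2.8125, R_n = 39 kips/bolt. φR_n = 0.75 × (2×15.844 + 6×39) = 199.3 kips.
Tension yield (gross): A_g = 10×0.25 = 2.5 in². φR_n = 0.90 × 50 × 2.5 = 112.5 kips.
Block shear: shear path 2×[1.375+3×3.9375] = 2×13.1875 in, A_gv = 6.5938, A_nv = 2×(13.1875 − 3.5×1.1875)×0.25 = 4.5156 in²; tension across gage: (2.5625 − 1×1.1875)×0.25 = 0.34375 in². R_n = min(0.6×65×4.5156, 0.6×50×6.5938) + 1.0×65×0.34375 = min(176.11, 197.81) + 22.344 = 198.45 kips. φR_n = 0.75 × 198.45 = 148.8 kips.
Governing: min(395.8, 199.3, 112.5, 148.8) = 112.5 kips → gross-section yield.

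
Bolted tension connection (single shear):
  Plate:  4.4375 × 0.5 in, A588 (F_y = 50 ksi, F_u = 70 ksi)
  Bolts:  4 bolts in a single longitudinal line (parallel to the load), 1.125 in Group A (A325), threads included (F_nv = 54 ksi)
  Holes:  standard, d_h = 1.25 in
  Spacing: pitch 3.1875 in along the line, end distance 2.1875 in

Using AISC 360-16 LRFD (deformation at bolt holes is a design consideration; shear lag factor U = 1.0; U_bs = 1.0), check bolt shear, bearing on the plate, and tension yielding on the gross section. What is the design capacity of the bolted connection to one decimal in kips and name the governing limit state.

99.8 kips (gross-section yield governs)

Bolt shear: A_b = π(1.125)²/4 = 0.99402 in². φR_n = 0.75 × 54 × 0.99402 × 4 × 1 = 161.0 kips.
Bearing (0.5 in plate, F_u = 70 ksi): end bolts L_c = 2.1875 − 1.25/2 = 1.5625, R_n = min(1.2×1.5625×0.5×70, 2.4×1.125×0.5×70) = 65.625 kips/bolt; interior L_c = 3.1875 − 1.25 = 1.9375, R_n = 81.375 kips/bolt. φR_n = 0.75 × (1×65.625 + 3×81.375) = 232.3 kips.
Tension yield (gross): A_g = 4.4375×0.5 = 2.2188 in². φR_n = 0.90 × 50 × 2.2188 = 99.8 kips.
Governing: min(161.0, 232.3, 99.8) = 99.8 kips → gross-section yield.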